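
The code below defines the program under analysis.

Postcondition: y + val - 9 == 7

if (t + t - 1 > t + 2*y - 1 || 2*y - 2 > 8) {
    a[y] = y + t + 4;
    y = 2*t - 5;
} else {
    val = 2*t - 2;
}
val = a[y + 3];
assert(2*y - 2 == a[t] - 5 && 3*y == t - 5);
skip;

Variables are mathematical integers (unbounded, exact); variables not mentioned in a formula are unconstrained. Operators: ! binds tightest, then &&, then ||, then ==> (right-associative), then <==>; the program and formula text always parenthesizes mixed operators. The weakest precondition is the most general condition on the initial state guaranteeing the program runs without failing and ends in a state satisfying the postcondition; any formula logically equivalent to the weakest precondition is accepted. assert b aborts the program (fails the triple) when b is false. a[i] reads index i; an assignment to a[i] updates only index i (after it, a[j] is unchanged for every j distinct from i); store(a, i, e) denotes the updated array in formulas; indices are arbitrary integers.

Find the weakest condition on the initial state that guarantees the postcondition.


Working backward. After the program, the postcondition y + val - 9 == 7 must hold; in canonical form it is val + y == 16.
Before skip: val + y == 16
Before assert 2*y - 2 == a[t] - 5 && 3*y == t - 5: 2*y == a[t] - 3 && 3*y == t - 5 && val + y == 16
Before val := a[y + 3]: 2*y == a[t] - 3 && 3*y == t - 5 && a[y + 3] + y == 16
Then branch requires 4*t == store(a, y, t + y + 4)[t] + 7 && 5*t == 10 && store(a, y, t + y + 4)[2*t - 2] + 2*t == 21; else branch requires 2*y == a[t] - 3 && 3*y == t - 5 && a[y + 3] + y == 16.
Before the if: ((t > 2*y || 2*y > 10) ==> (4*t == store(a, y, t + y + 4)[t] + 7 && 5*t == 10 && store(a, y, t + y + 4)[2*t - 2] + 2*t == 21)) && ((!(t > 2*y || 2*y > 10)) ==> (2*y == a[t] - 3 && 3*y == t - 5 && a[y + 3] + y == 16))
Answer: WP = ((t > 2*y || 2*y > 10) ==> (4*t == store(a, y, t + y + 4)[t] + 7 && 5*t == 10 && store(a, y, t + y + 4)[2*t - 2] + 2*t == 21)) && ((!(t > 2*y || 2*y > 10)) ==> (2*y == a[t] - 3 && 3*y == t - 5 && a[y + 3] + y == 16))


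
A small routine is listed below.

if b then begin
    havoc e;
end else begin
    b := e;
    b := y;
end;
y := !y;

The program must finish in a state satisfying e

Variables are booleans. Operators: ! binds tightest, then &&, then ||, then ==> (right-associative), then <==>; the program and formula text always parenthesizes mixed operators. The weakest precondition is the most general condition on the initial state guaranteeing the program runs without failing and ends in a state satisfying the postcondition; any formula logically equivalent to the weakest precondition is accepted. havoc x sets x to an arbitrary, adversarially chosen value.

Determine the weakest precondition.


Working backward. After the program, e must hold.
Before y := !y: e
Then branch requires false; else branch requires e.
Before the if: (!b) && ((!b) ==> e)
Answer: WP = (!b) && ((!b) ==> e)


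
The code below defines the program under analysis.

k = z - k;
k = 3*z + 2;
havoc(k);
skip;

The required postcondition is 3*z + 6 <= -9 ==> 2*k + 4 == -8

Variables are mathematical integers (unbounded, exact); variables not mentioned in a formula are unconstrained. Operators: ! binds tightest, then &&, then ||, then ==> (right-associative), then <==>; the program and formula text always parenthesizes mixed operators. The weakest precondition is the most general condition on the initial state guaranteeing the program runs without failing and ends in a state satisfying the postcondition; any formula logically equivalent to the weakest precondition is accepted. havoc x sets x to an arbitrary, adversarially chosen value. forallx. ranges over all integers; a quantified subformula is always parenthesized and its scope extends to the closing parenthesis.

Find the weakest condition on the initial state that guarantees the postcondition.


Working backward. After the program, the postcondition 3*z + 6 <= -9 ==> 2*k + 4 == -8 must hold; in canonical form it is 3*z <= -15 ==> 2*k == -12.
Before skip: 3*z <= -15 ==> 2*k == -12
Before havoc k: forall k_1. (3*z <= -15 ==> 2*k_1 == -12)
Before k := 3*z + 2: forall k_1. (3*z <= -15 ==> 2*k_1 == -12)
Before k := z - k: forall k_1. (3*z <= -15 ==> 2*k_1 == -12)
Answer: WP = forall k_1. (3*z <= -15 ==> 2*k_1 == -12)


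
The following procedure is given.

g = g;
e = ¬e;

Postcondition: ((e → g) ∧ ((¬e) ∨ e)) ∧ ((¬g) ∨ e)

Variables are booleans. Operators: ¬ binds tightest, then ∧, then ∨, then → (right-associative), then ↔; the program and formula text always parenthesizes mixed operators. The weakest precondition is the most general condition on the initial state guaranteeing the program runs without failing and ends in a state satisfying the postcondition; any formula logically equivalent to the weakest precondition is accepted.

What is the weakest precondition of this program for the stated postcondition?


Working backward. After the program, the postcondition ((e → g) ∧ ((¬e) ∨ e)) ∧ ((¬g) ∨ e) must hold; in canonical form it is (e → g) ∧ ((¬g) ∨ e).
Before e := ¬e: ((¬e) → g) ∧ ((¬g) ∨ (¬e))
Before g := g: ((¬e) → g) ∧ ((¬g) ∨ (¬e))
Answer: WP = ((¬e) → g) ∧ ((¬g) ∨ (¬e))


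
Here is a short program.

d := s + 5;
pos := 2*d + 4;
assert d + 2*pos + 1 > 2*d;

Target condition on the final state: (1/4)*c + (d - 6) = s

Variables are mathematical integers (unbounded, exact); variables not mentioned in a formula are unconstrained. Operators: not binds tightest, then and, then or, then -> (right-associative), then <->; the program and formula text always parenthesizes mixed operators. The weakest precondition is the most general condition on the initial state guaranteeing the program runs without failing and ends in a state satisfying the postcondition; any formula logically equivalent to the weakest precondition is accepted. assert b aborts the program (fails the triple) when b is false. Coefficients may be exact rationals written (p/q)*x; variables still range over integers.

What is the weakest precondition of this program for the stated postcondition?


Working backward. After the program, the postcondition (1/4)*c + (d - 6) = s must hold; in canonical form it is (1/4)*c + d = s + 6.
Before assert d + 2*pos + 1 > 2*d: 2*pos > d - 1 and (1/4)*c + d = s + 6
Before pos := 2*d + 4: 3*d > -9 and (1/4)*c + d = s + 6
Before d := s + 5: 3*s > -24 and (1/4)*c = 1
Answer: WP = 3*s > -24 and (1/4)*c = 1


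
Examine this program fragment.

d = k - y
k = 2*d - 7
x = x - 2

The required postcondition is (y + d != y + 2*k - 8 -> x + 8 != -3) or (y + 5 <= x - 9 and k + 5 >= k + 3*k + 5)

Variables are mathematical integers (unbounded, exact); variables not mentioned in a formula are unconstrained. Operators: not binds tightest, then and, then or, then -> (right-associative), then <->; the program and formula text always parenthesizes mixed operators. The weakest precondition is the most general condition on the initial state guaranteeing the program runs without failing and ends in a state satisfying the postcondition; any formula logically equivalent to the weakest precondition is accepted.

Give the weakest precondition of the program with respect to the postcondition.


Working backward. After the program, the postcondition (y + d != y + 2*k - 8 -> x + 8 != -3) or (y + 5 <= x - 9 and k + 5 >= k + 3*k + 5) must hold; in canonical form it is (d != 2*k - 8 -> x != -11) or (y <= x - 14 and 3*k <= 0).
Before x := x - 2: (d != 2*k - 8 -> x != -9) or (y <= x - 16 and 3*k <= 0)
Before k := 2*d - 7: (3*d != 22 -> x != -9) or (y <= x - 16 and 6*d <= 21)
Before d := k - y: (3*k != 3*y + 22 -> x != -9) or (y <= x - 16 and 6*k <= 6*y + 21)
Answer: WP = (3*k != 3*y + 22 -> x != -9) or (y <= x - 16 and 6*k <= 6*y + 21)


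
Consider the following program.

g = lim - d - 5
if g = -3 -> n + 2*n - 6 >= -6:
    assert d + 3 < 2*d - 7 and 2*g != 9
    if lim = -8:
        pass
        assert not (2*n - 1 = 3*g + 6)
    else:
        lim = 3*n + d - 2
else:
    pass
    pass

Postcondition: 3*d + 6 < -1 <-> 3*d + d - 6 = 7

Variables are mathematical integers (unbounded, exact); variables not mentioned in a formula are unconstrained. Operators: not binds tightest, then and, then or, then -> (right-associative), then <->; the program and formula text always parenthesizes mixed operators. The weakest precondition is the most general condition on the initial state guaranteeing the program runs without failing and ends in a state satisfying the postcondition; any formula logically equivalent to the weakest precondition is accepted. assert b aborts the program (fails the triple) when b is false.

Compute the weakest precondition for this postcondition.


Working backward. After the program, the postcondition 3*d + 6 < -1 <-> 3*d + d - 6 = 7 must hold; in canonical form it is 3*d < -7 <-> 4*d = 13.
Then branch requires d > 10 and 2*g != 9 and (lim = -8 -> ((not (2*n = 3*g + 7)) and (3*d < -7 <-> 4*d = 13))) and ((not (lim = -8)) -> (3*d < -7 <-> 4*d = 13)); else branch requires 3*d < -7 <-> 4*d = 13.
Before the if: ((g = -3 -> 3*n >= 0) -> (d > 10 and 2*g != 9 and (lim = -8 -> ((not (2*n = 3*g + 7)) and (3*d < -7 <-> 4*d = 13))) and ((not (lim = -8)) -> (3*d < -7 <-> 4*d = 13)))) and ((not (g = -3 -> 3*n >= 0)) -> (3*d < -7 <-> 4*d = 13))
Before g := lim - d - 5: ((lim = d + 2 -> 3*n >= 0) -> (d > 10 and 2*lim != 2*d + 19 and (lim = -8 -> ((not (3*d + 2*n = 3*lim - 8)) and (3*d < -7 <-> 4*d = 13))) and ((not (lim = -8)) -> (3*d < -7 <-> 4*d = 13)))) and ((not (lim = d + 2 -> 3*n >= 0)) -> (3*d < -7 <-> 4*d = 13))
Answer: WP = ((lim = d + 2 -> 3*n >= 0) -> (d > 10 and 2*lim != 2*d + 19 and (lim = -8 -> ((not (3*d + 2*n = 3*lim - 8)) and (3*d < -7 <-> 4*d = 13))) and ((not (lim = -8)) -> (3*d < -7 <-> 4*d = 13)))) and ((not (lim = d + 2 -> 3*n >= 0)) -> (3*d < -7 <-> 4*d = 13))


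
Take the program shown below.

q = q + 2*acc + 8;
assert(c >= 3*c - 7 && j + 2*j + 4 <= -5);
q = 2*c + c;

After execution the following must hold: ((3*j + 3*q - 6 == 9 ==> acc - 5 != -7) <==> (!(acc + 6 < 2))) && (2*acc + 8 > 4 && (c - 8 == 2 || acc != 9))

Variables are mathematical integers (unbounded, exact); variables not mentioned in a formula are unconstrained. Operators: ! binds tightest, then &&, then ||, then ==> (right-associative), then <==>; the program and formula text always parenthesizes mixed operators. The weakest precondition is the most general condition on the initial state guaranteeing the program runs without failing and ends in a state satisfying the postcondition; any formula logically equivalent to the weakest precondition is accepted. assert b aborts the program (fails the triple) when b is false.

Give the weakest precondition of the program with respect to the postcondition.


Working backward. After the program, the postcondition ((3*j + 3*q - 6 == 9 ==> acc - 5 != -7) <==> (!(acc + 6 < 2))) && (2*acc + 8 > 4 && (c - 8 == 2 || acc != 9)) must hold; in canonical form it is ((3*j + 3*q == 15 ==> acc != -2) <==> (!(acc < -4))) && 2*acc > -4 && (c == 10 || acc != 9).
Before q := 2*c + c: ((9*c + 3*j == 15 ==> acc != -2) <==> (!(acc < -4))) && 2*acc > -4 && (c == 10 || acc != 9)
Before assert c >= 3*c - 7 && j + 2*j + 4 <= -5: 2*c <= 7 && 3*j <= -9 && ((9*c + 3*j == 15 ==> acc != -2) <==> (!(acc < -4))) && 2*acc > -4 && (c == 10 || acc != 9)
Before q := q + 2*acc + 8: 2*c <= 7 && 3*j <= -9 && ((9*c + 3*j == 15 ==> acc != -2) <==> (!(acc < -4))) && 2*acc > -4 && (c == 10 || acc != 9)
Answer: WP = 2*c <= 7 && 3*j <= -9 && ((9*c + 3*j == 15 ==> acc != -2) <==> (!(acc < -4))) && 2*acc > -4 && (c == 10 || acc != 9)


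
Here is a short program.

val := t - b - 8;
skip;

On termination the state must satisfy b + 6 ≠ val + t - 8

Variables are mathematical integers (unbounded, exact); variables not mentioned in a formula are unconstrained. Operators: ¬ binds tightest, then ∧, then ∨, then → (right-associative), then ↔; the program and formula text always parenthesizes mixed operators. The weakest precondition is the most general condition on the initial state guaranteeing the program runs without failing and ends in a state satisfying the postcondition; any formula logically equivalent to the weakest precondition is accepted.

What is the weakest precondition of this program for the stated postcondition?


Working backward. After the program, the postcondition b + 6 ≠ val + t - 8 must hold; in canonical form it is b ≠ t + val - 14.
Before skip: b ≠ t + val - 14
Before val := t - b - 8: 2*b ≠ 2*t - 22
Answer: WP = 2*b ≠ 2*t - 22


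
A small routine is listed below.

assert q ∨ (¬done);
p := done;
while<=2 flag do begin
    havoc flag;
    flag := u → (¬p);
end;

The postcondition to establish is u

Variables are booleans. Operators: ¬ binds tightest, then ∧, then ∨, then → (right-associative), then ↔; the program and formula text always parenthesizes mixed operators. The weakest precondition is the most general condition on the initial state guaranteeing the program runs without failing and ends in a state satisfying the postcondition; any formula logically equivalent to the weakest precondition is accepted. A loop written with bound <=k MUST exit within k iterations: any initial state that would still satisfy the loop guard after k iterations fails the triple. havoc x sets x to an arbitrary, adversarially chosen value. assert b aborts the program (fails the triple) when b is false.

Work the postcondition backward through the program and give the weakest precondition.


Working backward. After the program, u must hold.
Before the loop (bound <=2), unroll the exhaustion recursion (WP_0 = exit-now case; WP_j = one more guarded iteration, up to j = 2):
  WP_0: (¬flag) ∧ u
  WP_1: (flag → ((¬(u → (¬p))) ∧ u)) ∧ ((¬flag) → u)
  WP_2: (flag → (((u → (¬p)) → ((¬(u → (¬p))) ∧ u)) ∧ ((¬(u → (¬p))) → u))) ∧ ((¬flag) → u)
So before the loop: (flag → (((u → (¬p)) → ((¬(u → (¬p))) ∧ u)) ∧ ((¬(u → (¬p))) → u))) ∧ ((¬flag) → u)
Before p := done: (flag → (((u → (¬done)) → ((¬(u → (¬done))) ∧ u)) ∧ ((¬(u → (¬done))) → u))) ∧ ((¬flag) → u)
Before assert q ∨ (¬done): (q ∨ (¬done)) ∧ (flag → (((u → (¬done)) → ((¬(u → (¬done))) ∧ u)) ∧ ((¬(u → (¬done))) → u))) ∧ ((¬flag) → u)
Answer: WP = (q ∨ (¬done)) ∧ (flag → (((u → (¬done)) → ((¬(u → (¬done))) ∧ u)) ∧ ((¬(u → (¬done))) → u))) ∧ ((¬flag) → u)


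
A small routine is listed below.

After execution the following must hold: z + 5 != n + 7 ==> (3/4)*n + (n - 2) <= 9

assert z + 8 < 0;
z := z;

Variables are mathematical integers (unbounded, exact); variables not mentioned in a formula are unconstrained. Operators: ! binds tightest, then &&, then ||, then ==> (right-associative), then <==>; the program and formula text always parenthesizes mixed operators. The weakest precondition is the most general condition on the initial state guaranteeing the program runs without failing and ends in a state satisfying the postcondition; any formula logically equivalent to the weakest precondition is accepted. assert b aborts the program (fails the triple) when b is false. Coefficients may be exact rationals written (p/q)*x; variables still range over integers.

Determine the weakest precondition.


Working backward. After the program, the postcondition z + 5 != n + 7 ==> (3/4)*n + (n - 2) <= 9 must hold; in canonical form it is z != n + 2 ==> (7/4)*n <= 11.
Before z := z: z != n + 2 ==> (7/4)*n <= 11
Before assert z + 8 < 0: z < -8 && (z != n + 2 ==> (7/4)*n <= 11)
Answer: WP = z < -8 && (z != n + 2 ==> (7/4)*n <= 11)


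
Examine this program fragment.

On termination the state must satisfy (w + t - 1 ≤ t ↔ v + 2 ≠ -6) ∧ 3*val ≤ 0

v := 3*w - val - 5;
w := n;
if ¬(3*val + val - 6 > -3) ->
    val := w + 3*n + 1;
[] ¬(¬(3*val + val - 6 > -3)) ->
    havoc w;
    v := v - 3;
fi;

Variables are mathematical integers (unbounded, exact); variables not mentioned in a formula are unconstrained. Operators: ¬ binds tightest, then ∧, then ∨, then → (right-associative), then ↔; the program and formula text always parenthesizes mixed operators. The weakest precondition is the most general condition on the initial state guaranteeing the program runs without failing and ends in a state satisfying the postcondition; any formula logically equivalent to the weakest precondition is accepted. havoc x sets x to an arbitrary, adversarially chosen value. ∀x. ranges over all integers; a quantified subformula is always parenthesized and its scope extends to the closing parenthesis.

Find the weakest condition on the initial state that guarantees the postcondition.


Working backward. After the program, the postcondition (w + t - 1 ≤ t ↔ v + 2 ≠ -6) ∧ 3*val ≤ 0 must hold; in canonical form it is (w ≤ 1 ↔ v ≠ -8) ∧ 3*val ≤ 0.
Then branch requires (w ≤ 1 ↔ v ≠ -8) ∧ 9*n + 3*w ≤ -3; else branch requires ∀w_1. ((w_1 ≤ 1 ↔ v ≠ -5) ∧ 3*val ≤ 0).
Before the if: ((¬(4*val > 3)) → ((w ≤ 1 ↔ v ≠ -8) ∧ 9*n + 3*w ≤ -3)) ∧ (4*val > 3 → (∀w_1. ((w_1 ≤ 1 ↔ v ≠ -5) ∧ 3*val ≤ 0)))
Before w := n: ((¬(4*val > 3)) → ((n ≤ 1 ↔ v ≠ -8) ∧ 12*n ≤ -3)) ∧ (4*val > 3 → (∀w_1. ((w_1 ≤ 1 ↔ v ≠ -5) ∧ 3*val ≤ 0)))
Before v := 3*w - val - 5: ((¬(4*val > 3)) → ((n ≤ 1 ↔ 3*w ≠ val - 3) ∧ 12*n ≤ -3)) ∧ (4*val > 3 → (∀w_1. ((w_1 ≤ 1 ↔ 3*w ≠ val) ∧ 3*val ≤ 0)))
Answer: WP = ((¬(4*val > 3)) → ((n ≤ 1 ↔ 3*w ≠ val - 3) ∧ 12*n ≤ -3)) ∧ (4*val > 3 → (∀w_1. ((w_1 ≤ 1 ↔ 3*w ≠ val) ∧ 3*val ≤ 0)))


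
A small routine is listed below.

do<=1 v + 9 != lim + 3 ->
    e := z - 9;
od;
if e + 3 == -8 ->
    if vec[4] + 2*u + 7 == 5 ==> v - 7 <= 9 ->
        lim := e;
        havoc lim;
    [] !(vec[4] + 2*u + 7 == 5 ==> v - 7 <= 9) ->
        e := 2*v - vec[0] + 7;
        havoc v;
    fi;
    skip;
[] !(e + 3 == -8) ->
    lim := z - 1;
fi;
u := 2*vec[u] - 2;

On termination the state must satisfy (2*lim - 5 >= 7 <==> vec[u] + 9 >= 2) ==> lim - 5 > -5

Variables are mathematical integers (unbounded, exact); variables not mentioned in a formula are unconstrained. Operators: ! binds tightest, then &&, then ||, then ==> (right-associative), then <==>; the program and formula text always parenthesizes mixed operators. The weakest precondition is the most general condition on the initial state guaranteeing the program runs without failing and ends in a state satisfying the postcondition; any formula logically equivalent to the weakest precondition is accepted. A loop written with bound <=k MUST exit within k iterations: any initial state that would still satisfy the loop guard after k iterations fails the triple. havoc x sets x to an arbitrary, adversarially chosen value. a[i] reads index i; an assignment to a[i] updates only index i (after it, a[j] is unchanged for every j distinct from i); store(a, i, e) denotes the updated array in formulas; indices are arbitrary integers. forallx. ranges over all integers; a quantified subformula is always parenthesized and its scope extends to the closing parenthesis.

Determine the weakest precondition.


Working backward. After the program, the postcondition (2*lim - 5 >= 7 <==> vec[u] + 9 >= 2) ==> lim - 5 > -5 must hold; in canonical form it is (2*lim >= 12 <==> vec[u] >= -7) ==> lim > 0.
Before u := 2*vec[u] - 2: (2*lim >= 12 <==> vec[2*vec[u] - 2] >= -7) ==> lim > 0
Then branch requires ((vec[4] + 2*u == -2 ==> v <= 16) ==> (forall lim_1. ((2*lim_1 >= 12 <==> vec[2*vec[u] - 2] >= -7) ==> lim_1 > 0))) && ((!(vec[4] + 2*u == -2 ==> v <= 16)) ==> ((2*lim >= 12 <==> vec[2*vec[u] - 2] >= -7) ==> lim > 0)); else branch requires (2*z >= 14 <==> vec[2*vec[u] - 2] >= -7) ==> z > 1.
Before the if: (e == -11 ==> (((vec[4] + 2*u == -2 ==> v <= 16) ==> (forall lim_1. ((2*lim_1 >= 12 <==> vec[2*vec[u] - 2] >= -7) ==> lim_1 > 0))) && ((!(vec[4] + 2*u == -2 ==> v <= 16)) ==> ((2*lim >= 12 <==> vec[2*vec[u] - 2] >= -7) ==> lim > 0)))) && ((!(e == -11)) ==> ((2*z >= 14 <==> vec[2*vec[u] - 2] >= -7) ==> z > 1))
Before the loop (bound <=1), unroll the exhaustion recursion (WP_0 = exit-now case; WP_j = one more guarded iteration, up to j = 1):
  WP_0: (!(v != lim - 6)) && (e == -11 ==> (((vec[4] + 2*u == -2 ==> v <= 16) ==> (forall lim_1. ((2*lim_1 >= 12 <==> vec[2*vec[u] - 2] >= -7) ==> lim_1 > 0))) && ((!(vec[4] + 2*u == -2 ==> v <= 16)) ==> ((2*lim >= 12 <==> vec[2*vec[u] - 2] >= -7) ==> lim > 0)))) && ((!(e == -11)) ==> ((2*z >= 14 <==> vec[2*vec[u] - 2] >= -7) ==> z > 1))
  WP_1: (v != lim - 6 ==> ((!(v != lim - 6)) && (z == -2 ==> (((vec[4] + 2*u == -2 ==> v <= 16) ==> (forall lim_1. ((2*lim_1 >= 12 <==> vec[2*vec[u] - 2] >= -7) ==> lim_1 > 0))) && ((!(vec[4] + 2*u == -2 ==> v <= 16)) ==> ((2*lim >= 12 <==> vec[2*vec[u] - 2] >= -7) ==> lim > 0)))) && ((!(z == -2)) ==> ((2*z >= 14 <==> vec[2*vec[u] - 2] >= -7) ==> z > 1)))) && ((!(v != lim - 6)) ==> ((e == -11 ==> (((vec[4] + 2*u == -2 ==> v <= 16) ==> (forall lim_1. ((2*lim_1 >= 12 <==> vec[2*vec[u] - 2] >= -7) ==> lim_1 > 0))) && ((!(vec[4] + 2*u == -2 ==> v <= 16)) ==> ((2*lim >= 12 <==> vec[2*vec[u] - 2] >= -7) ==> lim > 0)))) && ((!(e == -11)) ==> ((2*z >= 14 <==> vec[2*vec[u] - 2] >= -7) ==> z > 1))))
So before the loop: (v != lim - 6 ==> ((!(v != lim - 6)) && (z == -2 ==> (((vec[4] + 2*u == -2 ==> v <= 16) ==> (forall lim_1. ((2*lim_1 >= 12 <==> vec[2*vec[u] - 2] >= -7) ==> lim_1 > 0))) && ((!(vec[4] + 2*u == -2 ==> v <= 16)) ==> ((2*lim >= 12 <==> vec[2*vec[u] - 2] >= -7) ==> lim > 0)))) && ((!(z == -2)) ==> ((2*z >= 14 <==> vec[2*vec[u] - 2] >= -7) ==> z > 1)))) && ((!(v != lim - 6)) ==> ((e == -11 ==> (((vec[4] + 2*u == -2 ==> v <= 16) ==> (forall lim_1. ((2*lim_1 >= 12 <==> vec[2*vec[u] - 2] >= -7) ==> lim_1 > 0))) && ((!(vec[4] + 2*u == -2 ==> v <= 16)) ==> ((2*lim >= 12 <==> vec[2*vec[u] - 2] >= -7) ==> lim > 0)))) && ((!(e == -11)) ==> ((2*z >= 14 <==> vec[2*vec[u] - 2] >= -7) ==> z > 1))))
Answer: WP = (v != lim - 6 ==> ((!(v != lim - 6)) && (z == -2 ==> (((vec[4] + 2*u == -2 ==> v <= 16) ==> (forall lim_1. ((2*lim_1 >= 12 <==> vec[2*vec[u] - 2] >= -7) ==> lim_1 > 0))) && ((!(vec[4] + 2*u == -2 ==> v <= 16)) ==> ((2*lim >= 12 <==> vec[2*vec[u] - 2] >= -7) ==> lim > 0)))) && ((!(z == -2)) ==> ((2*z >= 14 <==> vec[2*vec[u] - 2] >= -7) ==> z > 1)))) && ((!(v != lim - 6)) ==> ((e == -11 ==> (((vec[4] + 2*u == -2 ==> v <= 16) ==> (forall lim_1. ((2*lim_1 >= 12 <==> vec[2*vec[u] - 2] >= -7) ==> lim_1 > 0))) && ((!(vec[4] + 2*u == -2 ==> v <= 16)) ==> ((2*lim >= 12 <==> vec[2*vec[u] - 2] >= -7) ==> lim > 0)))) && ((!(e == -11)) ==> ((2*z >= 14 <==> vec[2*vec[u] - 2] >= -7) ==> z > 1))))


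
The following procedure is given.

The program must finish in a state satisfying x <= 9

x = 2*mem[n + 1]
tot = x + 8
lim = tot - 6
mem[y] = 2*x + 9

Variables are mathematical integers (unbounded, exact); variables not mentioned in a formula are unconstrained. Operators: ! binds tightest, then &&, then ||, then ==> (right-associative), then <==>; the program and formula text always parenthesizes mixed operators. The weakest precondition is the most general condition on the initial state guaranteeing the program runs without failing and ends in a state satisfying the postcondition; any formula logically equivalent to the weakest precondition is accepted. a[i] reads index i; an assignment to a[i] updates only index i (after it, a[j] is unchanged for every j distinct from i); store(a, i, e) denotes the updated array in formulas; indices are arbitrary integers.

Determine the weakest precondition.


Working backward. After the program, x <= 9 must hold.
Before mem[y] := 2*x + 9: x <= 9
Before lim := tot - 6: x <= 9
Before tot := x + 8: x <= 9
Before x := 2*mem[n + 1]: 2*mem[n + 1] <= 9
Answer: WP = 2*mem[n + 1] <= 9


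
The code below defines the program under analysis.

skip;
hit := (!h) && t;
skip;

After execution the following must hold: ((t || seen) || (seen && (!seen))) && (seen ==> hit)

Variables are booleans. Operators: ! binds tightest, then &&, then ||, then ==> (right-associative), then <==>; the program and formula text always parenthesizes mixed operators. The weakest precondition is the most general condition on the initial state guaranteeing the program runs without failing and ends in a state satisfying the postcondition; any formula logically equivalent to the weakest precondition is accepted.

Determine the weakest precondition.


Working backward. After the program, the postcondition ((t || seen) || (seen && (!seen))) && (seen ==> hit) must hold; in canonical form it is (t || seen) && (seen ==> hit).
Before skip: (t || seen) && (seen ==> hit)
Before hit := (!h) && t: (t || seen) && (seen ==> ((!h) && t))
Before skip: (t || seen) && (seen ==> ((!h) && t))
Answer: WP = (t || seen) && (seen ==> ((!h) && t))


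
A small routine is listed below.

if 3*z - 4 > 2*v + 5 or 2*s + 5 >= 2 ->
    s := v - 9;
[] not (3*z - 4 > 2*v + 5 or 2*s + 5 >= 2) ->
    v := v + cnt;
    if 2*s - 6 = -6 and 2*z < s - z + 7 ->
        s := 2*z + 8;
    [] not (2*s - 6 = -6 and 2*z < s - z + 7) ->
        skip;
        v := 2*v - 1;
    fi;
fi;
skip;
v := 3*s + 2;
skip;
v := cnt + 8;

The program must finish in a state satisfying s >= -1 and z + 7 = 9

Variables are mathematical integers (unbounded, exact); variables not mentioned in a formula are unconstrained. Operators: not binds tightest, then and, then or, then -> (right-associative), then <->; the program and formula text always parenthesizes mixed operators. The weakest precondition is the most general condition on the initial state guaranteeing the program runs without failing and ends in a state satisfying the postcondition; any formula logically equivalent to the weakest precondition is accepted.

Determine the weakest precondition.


Working backward. After the program, the postcondition s >= -1 and z + 7 = 9 must hold; in canonical form it is s >= -1 and z = 2.
Before v := cnt + 8: s >= -1 and z = 2
Before skip: s >= -1 and z = 2
Before v := 3*s + 2: s >= -1 and z = 2
Before skip: s >= -1 and z = 2
Then branch requires v >= 8 and z = 2; else branch requires ((2*s = 0 and 3*z < s + 7) -> (2*z >= -9 and z = 2)) and ((not (2*s = 0 and 3*z < s + 7)) -> (s >= -1 and z = 2)).
Before the if: ((3*z > 2*v + 9 or 2*s >= -3) -> (v >= 8 and z = 2)) and ((not (3*z > 2*v + 9 or 2*s >= -3)) -> (((2*s = 0 and 3*z < s + 7) -> (2*z >= -9 and z = 2)) and ((not (2*s = 0 and 3*z < s + 7)) -> (s >= -1 and z = 2))))
Answer: WP = ((3*z > 2*v + 9 or 2*s >= -3) -> (v >= 8 and z = 2)) and ((not (3*z > 2*v + 9 or 2*s >= -3)) -> (((2*s = 0 and 3*z < s + 7) -> (2*z >= -9 and z = 2)) and ((not (2*s = 0 and 3*z < s + 7)) -> (s >= -1 and z = 2))))


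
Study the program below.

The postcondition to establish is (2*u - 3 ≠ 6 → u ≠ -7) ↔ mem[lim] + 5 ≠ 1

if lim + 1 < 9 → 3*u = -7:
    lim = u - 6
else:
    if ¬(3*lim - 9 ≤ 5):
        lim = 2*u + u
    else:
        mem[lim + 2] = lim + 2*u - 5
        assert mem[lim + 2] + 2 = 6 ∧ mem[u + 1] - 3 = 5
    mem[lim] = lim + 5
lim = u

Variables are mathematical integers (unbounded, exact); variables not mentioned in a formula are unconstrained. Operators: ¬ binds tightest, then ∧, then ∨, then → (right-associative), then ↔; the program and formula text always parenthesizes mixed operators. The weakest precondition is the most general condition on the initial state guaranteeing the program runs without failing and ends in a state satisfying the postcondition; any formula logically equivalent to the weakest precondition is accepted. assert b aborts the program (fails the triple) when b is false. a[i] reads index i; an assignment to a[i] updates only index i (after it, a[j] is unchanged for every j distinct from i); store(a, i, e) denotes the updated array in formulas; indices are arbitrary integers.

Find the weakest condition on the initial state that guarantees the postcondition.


Working backward. After the program, the postcondition (2*u - 3 ≠ 6 → u ≠ -7) ↔ mem[lim] + 5 ≠ 1 must hold; in canonical form it is (2*u ≠ 9 → u ≠ -7) ↔ mem[lim] ≠ -4.
Before lim := u: (2*u ≠ 9 → u ≠ -7) ↔ mem[u] ≠ -4
Then branch requires (2*u ≠ 9 → u ≠ -7) ↔ mem[u] ≠ -4; else branch requires ((¬(3*lim ≤ 14)) → ((2*u ≠ 9 → u ≠ -7) ↔ store(mem, 3*u, 3*u + 5)[u] ≠ -4)) ∧ (3*lim ≤ 14 → (store(mem, lim + 2, lim + 2*u - 5)[lim + 2] = 4 ∧ store(mem, lim + 2, lim + 2*u - 5)[u + 1] = 8 ∧ ((2*u ≠ 9 → u ≠ -7) ↔ store(store(mem, lim + 2, lim + 2*u - 5), lim, lim + 5)[u] ≠ -4))).
Before the if: ((lim < 8 → 3*u = -7) → ((2*u ≠ 9 → u ≠ -7) ↔ mem[u] ≠ -4)) ∧ ((¬(lim < 8 → 3*u = -7)) → (((¬(3*lim ≤ 14)) → ((2*u ≠ 9 → u ≠ -7) ↔ store(mem, 3*u, 3*u + 5)[u] ≠ -4)) ∧ (3*lim ≤ 14 → (store(mem, lim + 2, lim + 2*u - 5)[lim + 2] = 4 ∧ store(mem, lim + 2, lim + 2*u - 5)[u + 1] = 8 ∧ ((2*u ≠ 9 → u ≠ -7) ↔ store(store(mem, lim + 2, lim + 2*u - 5), lim, lim + 5)[u] ≠ -4)))))
Answer: WP = ((lim < 8 → 3*u = -7) → ((2*u ≠ 9 → u ≠ -7) ↔ mem[u] ≠ -4)) ∧ ((¬(lim < 8 → 3*u = -7)) → (((¬(3*lim ≤ 14)) → ((2*u ≠ 9 → u ≠ -7) ↔ store(mem, 3*u, 3*u + 5)[u] ≠ -4)) ∧ (3*lim ≤ 14 → (store(mem, lim + 2, lim + 2*u - 5)[lim + 2] = 4 ∧ store(mem, lim + 2, lim + 2*u - 5)[u + 1] = 8 ∧ ((2*u ≠ 9 → u ≠ -7) ↔ store(store(mem, lim + 2, lim + 2*u - 5), lim, lim + 5)[u] ≠ -4)))))


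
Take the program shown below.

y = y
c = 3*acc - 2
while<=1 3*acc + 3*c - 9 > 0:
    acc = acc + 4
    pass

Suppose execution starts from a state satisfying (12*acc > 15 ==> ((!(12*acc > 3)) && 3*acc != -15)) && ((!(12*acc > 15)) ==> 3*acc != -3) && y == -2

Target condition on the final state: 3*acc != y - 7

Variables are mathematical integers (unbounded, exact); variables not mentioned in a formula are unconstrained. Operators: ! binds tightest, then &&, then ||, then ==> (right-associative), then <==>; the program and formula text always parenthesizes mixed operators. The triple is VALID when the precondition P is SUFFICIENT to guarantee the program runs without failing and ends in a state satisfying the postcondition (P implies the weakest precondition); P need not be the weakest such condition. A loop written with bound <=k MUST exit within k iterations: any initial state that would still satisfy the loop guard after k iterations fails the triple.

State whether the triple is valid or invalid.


Working backward. After the program, 3*acc != y - 7 must hold.
Before the loop (bound <=1), unroll the exhaustion recursion (WP_0 = exit-now case; WP_j = one more guarded iteration, up to j = 1):
  WP_0: (!(3*acc + 3*c > 9)) && 3*acc != y - 7
  WP_1: (3*acc + 3*c > 9 ==> ((!(3*acc + 3*c > -3)) && 3*acc != y - 19)) && ((!(3*acc + 3*c > 9)) ==> 3*acc != y - 7)
So before the loop: (3*acc + 3*c > 9 ==> ((!(3*acc + 3*c > -3)) && 3*acc != y - 19)) && ((!(3*acc + 3*c > 9)) ==> 3*acc != y - 7)
Before c := 3*acc - 2: (12*acc > 15 ==> ((!(12*acc > 3)) && 3*acc != y - 19)) && ((!(12*acc > 15)) ==> 3*acc != y - 7)
Before y := y: (12*acc > 15 ==> ((!(12*acc > 3)) && 3*acc != y - 19)) && ((!(12*acc > 15)) ==> 3*acc != y - 7)
The weakest precondition is (12*acc > 15 ==> ((!(12*acc > 3)) && 3*acc != y - 19)) && ((!(12*acc > 15)) ==> 3*acc != y - 7).
Check whether (12*acc > 15 ==> ((!(12*acc > 3)) && 3*acc != -15)) && ((!(12*acc > 15)) ==> 3*acc != -3) && y == -2 implies it.
Countermodel: at the initial state acc = -3, y = -2, the precondition holds but the weakest precondition fails.
Answer: invalid


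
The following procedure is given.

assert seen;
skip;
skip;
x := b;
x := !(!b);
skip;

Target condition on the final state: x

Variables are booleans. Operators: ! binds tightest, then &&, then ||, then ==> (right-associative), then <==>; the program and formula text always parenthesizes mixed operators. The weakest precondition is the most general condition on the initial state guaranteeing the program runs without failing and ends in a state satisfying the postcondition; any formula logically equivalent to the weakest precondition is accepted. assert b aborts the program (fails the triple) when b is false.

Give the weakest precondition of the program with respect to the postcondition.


Working backward. After the program, x must hold.
Before skip: x
Before x := !(!b): b
Before x := b: b
Before skip: b
Before skip: b
Before assert seen: seen && b
Answer: WP = seen && b


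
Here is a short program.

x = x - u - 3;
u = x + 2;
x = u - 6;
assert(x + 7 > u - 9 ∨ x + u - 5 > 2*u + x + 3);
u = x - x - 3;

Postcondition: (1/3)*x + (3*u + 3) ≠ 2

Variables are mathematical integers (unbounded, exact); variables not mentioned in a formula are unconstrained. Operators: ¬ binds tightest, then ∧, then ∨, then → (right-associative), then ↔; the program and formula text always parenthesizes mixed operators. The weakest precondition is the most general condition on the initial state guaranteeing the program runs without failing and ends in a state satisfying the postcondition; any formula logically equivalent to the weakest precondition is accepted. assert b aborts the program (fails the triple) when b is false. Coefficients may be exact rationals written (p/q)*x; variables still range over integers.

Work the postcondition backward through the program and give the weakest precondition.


Working backward. After the program, the postcondition (1/3)*x + (3*u + 3) ≠ 2 must hold; in canonical form it is 3*u + (1/3)*x ≠ -1.
Before u := x - x - 3: (1/3)*x ≠ 8
Before assert x + 7 > u - 9 ∨ x + u - 5 > 2*u + x + 3: (x > u - 16 ∨ u < -8) ∧ (1/3)*x ≠ 8
Before x := u - 6: (1/3)*u ≠ 10
Before u := x + 2: (1/3)*x ≠ 28/3
Before x := x - u - 3: (1/3)*x ≠ (1/3)*u + 31/3
Answer: WP = (1/3)*x ≠ (1/3)*u + 31/3


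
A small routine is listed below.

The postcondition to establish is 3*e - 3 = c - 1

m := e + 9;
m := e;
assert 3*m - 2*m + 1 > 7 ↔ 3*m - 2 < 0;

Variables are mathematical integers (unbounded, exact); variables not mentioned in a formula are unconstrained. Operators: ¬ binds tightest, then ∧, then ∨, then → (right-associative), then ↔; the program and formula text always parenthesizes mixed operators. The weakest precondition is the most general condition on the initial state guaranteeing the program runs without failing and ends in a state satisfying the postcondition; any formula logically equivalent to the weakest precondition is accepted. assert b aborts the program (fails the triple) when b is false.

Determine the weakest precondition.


Working backward. After the program, the postcondition 3*e - 3 = c - 1 must hold; in canonical form it is 3*e = c + 2.
Before assert 3*m - 2*m + 1 > 7 ↔ 3*m - 2 < 0: (m > 6 ↔ 3*m < 2) ∧ 3*e = c + 2
Before m := e: (e > 6 ↔ 3*e < 2) ∧ 3*e = c + 2
Before m := e + 9: (e > 6 ↔ 3*e < 2) ∧ 3*e = c + 2
Answer: WP = (e > 6 ↔ 3*e < 2) ∧ 3*e = c + 2


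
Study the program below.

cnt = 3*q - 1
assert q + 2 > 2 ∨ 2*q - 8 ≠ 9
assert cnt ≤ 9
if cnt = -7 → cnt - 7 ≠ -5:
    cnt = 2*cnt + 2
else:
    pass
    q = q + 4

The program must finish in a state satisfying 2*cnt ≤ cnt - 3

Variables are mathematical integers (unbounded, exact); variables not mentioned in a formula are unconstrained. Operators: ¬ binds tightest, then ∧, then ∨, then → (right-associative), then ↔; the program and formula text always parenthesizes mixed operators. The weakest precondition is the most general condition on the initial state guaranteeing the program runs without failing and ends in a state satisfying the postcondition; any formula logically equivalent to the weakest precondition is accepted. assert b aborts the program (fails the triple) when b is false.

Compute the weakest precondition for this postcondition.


Working backward. After the program, the postcondition 2*cnt ≤ cnt - 3 must hold; in canonical form it is cnt ≤ -3.
Then branch requires 2*cnt ≤ -5; else branch requires cnt ≤ -3.
Before the if: ((cnt = -7 → cnt ≠ 2) → 2*cnt ≤ -5) ∧ ((¬(cnt = -7 → cnt ≠ 2)) → cnt ≤ -3)
Before assert cnt ≤ 9: cnt ≤ 9 ∧ ((cnt = -7 → cnt ≠ 2) → 2*cnt ≤ -5) ∧ ((¬(cnt = -7 → cnt ≠ 2)) → cnt ≤ -3)
Before assert q + 2 > 2 ∨ 2*q - 8 ≠ 9: (q > 0 ∨ 2*q ≠ 17) ∧ cnt ≤ 9 ∧ ((cnt = -7 → cnt ≠ 2) → 2*cnt ≤ -5) ∧ ((¬(cnt = -7 → cnt ≠ 2)) → cnt ≤ -3)
Before cnt := 3*q - 1: (q > 0 ∨ 2*q ≠ 17) ∧ 3*q ≤ 10 ∧ ((3*q = -6 → 3*q ≠ 3) → 6*q ≤ -3) ∧ ((¬(3*q = -6 → 3*q ≠ 3)) → 3*q ≤ -2)
Answer: WP = (q > 0 ∨ 2*q ≠ 17) ∧ 3*q ≤ 10 ∧ ((3*q = -6 → 3*q ≠ 3) → 6*q ≤ -3) ∧ ((¬(3*q = -6 → 3*q ≠ 3)) → 3*q ≤ -2)


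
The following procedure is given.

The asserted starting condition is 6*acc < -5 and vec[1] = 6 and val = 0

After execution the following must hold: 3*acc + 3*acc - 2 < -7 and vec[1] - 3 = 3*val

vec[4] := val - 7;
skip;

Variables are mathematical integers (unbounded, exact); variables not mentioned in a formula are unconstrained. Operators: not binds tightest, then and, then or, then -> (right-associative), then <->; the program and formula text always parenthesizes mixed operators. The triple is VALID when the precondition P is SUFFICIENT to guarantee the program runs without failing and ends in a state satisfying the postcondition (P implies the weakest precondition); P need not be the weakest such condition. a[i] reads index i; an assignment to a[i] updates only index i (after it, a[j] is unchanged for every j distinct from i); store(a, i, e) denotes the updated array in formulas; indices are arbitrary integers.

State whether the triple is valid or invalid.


Working backward. After the program, the postcondition 3*acc + 3*acc - 2 < -7 and vec[1] - 3 = 3*val must hold; in canonical form it is 6*acc < -5 and vec[1] = 3*val + 3.
Before skip: 6*acc < -5 and vec[1] = 3*val + 3
Before vec[4] := val - 7: 6*acc < -5 and vec[1] = 3*val + 3
The weakest precondition is 6*acc < -5 and vec[1] = 3*val + 3.
Check whether 6*acc < -5 and vec[1] = 6 and val = 0 implies it.
Countermodel: at the initial state acc = -1, val = 0, vec = {[1] = 6, elsewhere 6}, the precondition holds but the weakest precondition fails.
Answer: invalid


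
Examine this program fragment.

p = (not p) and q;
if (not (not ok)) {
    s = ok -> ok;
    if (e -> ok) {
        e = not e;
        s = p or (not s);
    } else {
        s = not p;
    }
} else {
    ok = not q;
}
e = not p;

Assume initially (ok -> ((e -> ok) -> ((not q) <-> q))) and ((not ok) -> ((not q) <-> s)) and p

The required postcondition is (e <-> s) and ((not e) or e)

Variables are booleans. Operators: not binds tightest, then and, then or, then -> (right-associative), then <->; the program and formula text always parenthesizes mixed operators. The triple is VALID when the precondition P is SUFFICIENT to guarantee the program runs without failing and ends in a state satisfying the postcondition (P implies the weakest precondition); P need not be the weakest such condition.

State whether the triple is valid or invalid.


Working backward. After the program, the postcondition (e <-> s) and ((not e) or e) must hold; in canonical form it is e <-> s.
Before e := not p: (not p) <-> s
Then branch requires (e -> ok) -> ((not p) <-> p); else branch requires (not p) <-> s.
Before the if: (ok -> ((e -> ok) -> ((not p) <-> p))) and ((not ok) -> ((not p) <-> s))
Before p := (not p) and q: (ok -> ((e -> ok) -> ((not ((not p) and q)) <-> ((not p) and q)))) and ((not ok) -> ((not ((not p) and q)) <-> s))
The weakest precondition is (ok -> ((e -> ok) -> ((not ((not p) and q)) <-> ((not p) and q)))) and ((not ok) -> ((not ((not p) and q)) <-> s)).
Check whether (ok -> ((e -> ok) -> ((not q) <-> q))) and ((not ok) -> ((not q) <-> s)) and p implies it.
Countermodel: at the initial state e = false, ok = false, p = true, q = true, s = false, the precondition holds but the weakest precondition fails.
Answer: invalid


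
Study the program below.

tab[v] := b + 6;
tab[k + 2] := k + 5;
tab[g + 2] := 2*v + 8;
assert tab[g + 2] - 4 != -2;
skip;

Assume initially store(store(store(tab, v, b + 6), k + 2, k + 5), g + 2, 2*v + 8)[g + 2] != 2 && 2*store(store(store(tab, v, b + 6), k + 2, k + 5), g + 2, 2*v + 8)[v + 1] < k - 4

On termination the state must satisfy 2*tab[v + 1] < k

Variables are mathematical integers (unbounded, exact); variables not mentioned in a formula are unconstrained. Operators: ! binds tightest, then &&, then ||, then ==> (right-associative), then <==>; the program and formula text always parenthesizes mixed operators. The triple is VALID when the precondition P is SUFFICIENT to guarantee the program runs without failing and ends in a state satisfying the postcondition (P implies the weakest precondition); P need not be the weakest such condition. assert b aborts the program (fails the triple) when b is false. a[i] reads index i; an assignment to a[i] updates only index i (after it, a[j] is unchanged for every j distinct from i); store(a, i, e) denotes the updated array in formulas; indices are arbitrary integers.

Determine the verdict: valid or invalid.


Working backward. After the program, 2*tab[v + 1] < k must hold.
Before skip: 2*tab[v + 1] < k
Before assert tab[g + 2] - 4 != -2: tab[g + 2] != 2 && 2*tab[v + 1] < k
Before tab[g + 2] := 2*v + 8: store(tab, g + 2, 2*v + 8)[g + 2] != 2 && 2*store(tab, g + 2, 2*v + 8)[v + 1] < k
Before tab[k + 2] := k + 5: store(store(tab, k + 2, k + 5), g + 2, 2*v + 8)[g + 2] != 2 && 2*store(store(tab, k + 2, k + 5), g + 2, 2*v + 8)[v + 1] < k
Before tab[v] := b + 6: store(store(store(tab, v, b + 6), k + 2, k + 5), g + 2, 2*v + 8)[g + 2] != 2 && 2*store(store(store(tab, v, b + 6), k + 2, k + 5), g + 2, 2*v + 8)[v + 1] < k
The weakest precondition is store(store(store(tab, v, b + 6), k + 2, k + 5), g + 2, 2*v + 8)[g + 2] != 2 && 2*store(store(store(tab, v, b + 6), k + 2, k + 5), g + 2, 2*v + 8)[v + 1] < k.
Check whether store(store(store(tab, v, b + 6), k + 2, k + 5), g + 2, 2*v + 8)[g + 2] != 2 && 2*store(store(store(tab, v, b + 6), k + 2, k + 5), g + 2, 2*v + 8)[v + 1] < k - 4 implies it.
Every state satisfying the precondition satisfies the weakest precondition: the implication holds.
Answer: valid
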